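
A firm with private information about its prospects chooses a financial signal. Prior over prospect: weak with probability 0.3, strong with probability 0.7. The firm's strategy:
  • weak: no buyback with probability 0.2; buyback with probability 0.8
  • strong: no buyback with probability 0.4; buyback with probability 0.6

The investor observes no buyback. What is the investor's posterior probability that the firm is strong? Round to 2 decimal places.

P(no buyback) = 0.3·0.2 + 0.7·0.4 = 0.34
P(strong | no buyback) = (0.7·0.4) / 0.34 = 0.28 / 0.34 = 0.823529

0.82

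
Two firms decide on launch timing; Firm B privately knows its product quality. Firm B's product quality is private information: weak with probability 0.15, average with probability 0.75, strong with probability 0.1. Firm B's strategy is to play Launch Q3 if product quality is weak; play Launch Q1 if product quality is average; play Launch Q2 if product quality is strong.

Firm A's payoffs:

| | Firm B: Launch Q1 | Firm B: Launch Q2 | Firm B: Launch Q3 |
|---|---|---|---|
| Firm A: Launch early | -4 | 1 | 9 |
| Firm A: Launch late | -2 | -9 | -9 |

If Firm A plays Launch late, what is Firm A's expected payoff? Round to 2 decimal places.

E[Launch late] = 0.15·(-9) + 0.75·(-2) + 0.1·(-9) = (-1.35) + (-1.5) + (-0.9) = -3.75

-3.75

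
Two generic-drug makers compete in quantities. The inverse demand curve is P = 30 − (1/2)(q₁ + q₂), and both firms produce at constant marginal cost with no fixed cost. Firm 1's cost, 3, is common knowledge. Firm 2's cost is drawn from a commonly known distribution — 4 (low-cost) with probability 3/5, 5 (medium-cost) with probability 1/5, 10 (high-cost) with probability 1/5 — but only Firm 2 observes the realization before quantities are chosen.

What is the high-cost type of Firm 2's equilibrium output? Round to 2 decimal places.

Each type of Firm 2 best-responds to q₁; Firm 1 best-responds to the expected q₂ over Firm 2's types.
Firm 2 with cost c maximizes (30 − (1/2)(q₁+q₂) − c)·q₂, giving q₂(c) = (30 − c − (1/2)q₁).
E[c₂] = 3/5·4 + 1/5·5 + 1/5·10 = 5.4
Firm 1's FOC against E[q₂] yields q₁ = (30 − 2·3 + E[c₂])/(3/2) = (30 − 6 + 5.4)/(3/2) = 19.6.
q₂(high-cost) = (30 − 10 − (1/2)·19.6) = 10.2.

10.20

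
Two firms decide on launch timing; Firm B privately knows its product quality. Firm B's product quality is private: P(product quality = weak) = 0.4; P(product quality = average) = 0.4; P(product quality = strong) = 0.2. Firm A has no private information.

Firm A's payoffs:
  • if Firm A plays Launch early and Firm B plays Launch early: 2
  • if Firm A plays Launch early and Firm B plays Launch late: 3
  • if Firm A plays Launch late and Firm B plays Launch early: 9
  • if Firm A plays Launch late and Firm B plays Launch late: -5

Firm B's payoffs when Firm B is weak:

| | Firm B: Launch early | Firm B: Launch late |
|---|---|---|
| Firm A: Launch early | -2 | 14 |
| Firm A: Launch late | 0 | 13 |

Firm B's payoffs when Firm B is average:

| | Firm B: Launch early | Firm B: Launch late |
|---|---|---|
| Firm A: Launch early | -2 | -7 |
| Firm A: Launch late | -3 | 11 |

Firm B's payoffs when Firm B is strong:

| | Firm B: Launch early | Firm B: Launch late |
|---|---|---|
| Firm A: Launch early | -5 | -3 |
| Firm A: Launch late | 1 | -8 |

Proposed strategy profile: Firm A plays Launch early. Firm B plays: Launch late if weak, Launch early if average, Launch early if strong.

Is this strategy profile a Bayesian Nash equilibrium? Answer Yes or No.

No

A profile is a BNE iff every type of every player is best-responding given beliefs about the other side.
Firm A plays Launch early: E[Launch early] = 0.4·(3) + 0.4·(2) + 0.2·(2) = 2.4; E[Launch late] = 3.4. Not best-responding. ✗
Firm B (product quality weak), facing Launch early: Launch early gives -2, Launch late gives 14. Proposed Launch late is best. ✓
Firm B (product quality average), facing Launch early: Launch early gives -2, Launch late gives -7. Proposed Launch early is best. ✓
Firm B (product quality strong), facing Launch early: Launch early gives -5, Launch late gives -3. Proposed Launch early is not best — profitable deviation exists. ✗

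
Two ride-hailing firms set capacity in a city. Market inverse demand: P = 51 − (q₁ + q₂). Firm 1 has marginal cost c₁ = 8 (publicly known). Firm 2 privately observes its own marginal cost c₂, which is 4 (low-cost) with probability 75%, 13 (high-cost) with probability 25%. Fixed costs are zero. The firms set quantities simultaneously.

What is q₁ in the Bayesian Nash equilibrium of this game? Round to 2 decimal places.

Type-c best response for Firm 2: q₂(c) = (51 − c)/2 − q₁/2.
Firm 1 maximizes expected profit; its first-order condition is 51 − 2q₁ − E[q₂] − 8 = 0.
Substituting E[q₂] and solving: E[c₂] = 6.25, so q₁ = (51 − 2·8 + 6.25)/3 = 13.75.

13.75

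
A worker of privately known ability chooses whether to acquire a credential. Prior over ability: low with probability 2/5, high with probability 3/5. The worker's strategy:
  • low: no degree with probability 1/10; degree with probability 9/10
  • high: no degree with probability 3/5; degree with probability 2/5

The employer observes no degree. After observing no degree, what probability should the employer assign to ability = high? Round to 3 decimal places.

0.900

P(no degree) = (2/5)·(1/10) + (3/5)·(3/5) = 2/5
P(high | no degree) = ((3/5)·(3/5)) / (2/5) = (9/25) / (2/5) = 9/10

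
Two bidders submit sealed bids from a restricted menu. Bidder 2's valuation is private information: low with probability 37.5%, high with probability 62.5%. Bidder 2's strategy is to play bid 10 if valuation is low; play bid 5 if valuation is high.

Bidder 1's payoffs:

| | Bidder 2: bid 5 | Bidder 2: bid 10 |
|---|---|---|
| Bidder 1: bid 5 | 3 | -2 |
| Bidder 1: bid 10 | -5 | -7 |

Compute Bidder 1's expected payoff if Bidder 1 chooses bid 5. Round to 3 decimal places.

1.125

E[bid 5] = 0.375·(-2) + 0.625·3 = (-0.75) + 1.875 = 1.125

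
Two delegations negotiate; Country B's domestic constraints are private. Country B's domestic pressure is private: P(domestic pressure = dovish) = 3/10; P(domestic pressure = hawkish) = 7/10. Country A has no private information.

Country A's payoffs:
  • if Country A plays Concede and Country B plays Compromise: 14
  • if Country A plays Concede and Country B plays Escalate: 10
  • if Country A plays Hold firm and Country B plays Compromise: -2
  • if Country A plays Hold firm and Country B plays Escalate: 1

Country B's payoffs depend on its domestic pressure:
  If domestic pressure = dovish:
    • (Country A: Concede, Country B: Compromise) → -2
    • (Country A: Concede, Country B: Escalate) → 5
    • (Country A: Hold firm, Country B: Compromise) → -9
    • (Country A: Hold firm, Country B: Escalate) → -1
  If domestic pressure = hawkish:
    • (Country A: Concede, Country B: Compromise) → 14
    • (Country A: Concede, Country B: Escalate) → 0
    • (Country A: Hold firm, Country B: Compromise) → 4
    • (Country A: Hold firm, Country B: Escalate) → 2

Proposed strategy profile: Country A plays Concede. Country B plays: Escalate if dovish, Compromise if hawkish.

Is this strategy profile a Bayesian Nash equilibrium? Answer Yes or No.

Yes

A profile is a BNE iff every type of every player is best-responding given beliefs about the other side.
Country A plays Concede: E[Concede] = 3/10·(10) + 7/10·(14) = 64/5; E[Hold firm] = -11/10. Best-responding. ✓
Country B (domestic pressure dovish), facing Concede: Compromise gives -2, Escalate gives 5. Proposed Escalate is best. ✓
Country B (domestic pressure hawkish), facing Concede: Compromise gives 14, Escalate gives 0. Proposed Compromise is best. ✓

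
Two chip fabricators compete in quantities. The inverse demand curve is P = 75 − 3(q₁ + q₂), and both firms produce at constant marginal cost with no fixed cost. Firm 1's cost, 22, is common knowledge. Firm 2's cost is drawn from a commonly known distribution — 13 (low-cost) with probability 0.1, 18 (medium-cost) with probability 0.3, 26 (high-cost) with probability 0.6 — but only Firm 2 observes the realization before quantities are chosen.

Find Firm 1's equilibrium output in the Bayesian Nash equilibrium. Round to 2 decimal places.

5.92

Firm 2 with cost c maximizes (75 − 3(q₁+q₂) − c)·q₂, giving q₂(c) = (75 − c − 3q₁)/6.
E[c₂] = 0.1·13 + 0.3·18 + 0.6·26 = 22.3
Firm 1's FOC against E[q₂] yields q₁ = (75 − 2·22 + E[c₂])/9 = (75 − 44 + 22.3)/9 = 5.92222.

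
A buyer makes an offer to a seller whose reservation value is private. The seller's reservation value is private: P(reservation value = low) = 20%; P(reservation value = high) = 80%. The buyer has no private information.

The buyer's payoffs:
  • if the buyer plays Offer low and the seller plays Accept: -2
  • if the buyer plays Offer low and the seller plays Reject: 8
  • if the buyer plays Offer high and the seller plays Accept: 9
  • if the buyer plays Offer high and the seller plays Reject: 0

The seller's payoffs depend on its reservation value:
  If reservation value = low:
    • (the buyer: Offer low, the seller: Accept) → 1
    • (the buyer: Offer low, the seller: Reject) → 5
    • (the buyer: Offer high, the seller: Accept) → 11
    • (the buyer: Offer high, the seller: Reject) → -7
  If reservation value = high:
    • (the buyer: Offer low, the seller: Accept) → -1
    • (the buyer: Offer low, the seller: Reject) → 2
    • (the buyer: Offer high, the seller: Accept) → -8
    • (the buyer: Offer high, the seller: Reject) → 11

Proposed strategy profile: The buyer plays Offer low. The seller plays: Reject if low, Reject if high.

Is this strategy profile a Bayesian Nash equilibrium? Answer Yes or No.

Yes

A profile is a BNE iff every type of every player is best-responding given beliefs about the other side.
The buyer plays Offer low: E[Offer low] = 0.2·(8) + 0.8·(8) = 8; E[Offer high] = 0. Best-responding. ✓
The seller (reservation value low), facing Offer low: Accept gives 1, Reject gives 5. Proposed Reject is best. ✓
The seller (reservation value high), facing Offer low: Accept gives -1, Reject gives 2. Proposed Reject is best. ✓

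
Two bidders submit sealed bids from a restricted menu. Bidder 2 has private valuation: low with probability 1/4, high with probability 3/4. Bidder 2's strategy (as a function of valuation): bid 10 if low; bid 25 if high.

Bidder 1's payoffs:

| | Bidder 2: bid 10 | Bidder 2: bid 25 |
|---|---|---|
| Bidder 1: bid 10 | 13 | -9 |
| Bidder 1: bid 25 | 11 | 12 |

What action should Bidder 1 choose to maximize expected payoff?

Compute Bidder 1's expected payoff for each action, taking the expectation over Bidder 2's type.
E[bid 10] = 1/4·(13) + 3/4·(-9) = -7/2
E[bid 25] = 1/4·(11) + 3/4·(12) = 47/4
Best response: bid 25 (47/4 is the largest).

bid 25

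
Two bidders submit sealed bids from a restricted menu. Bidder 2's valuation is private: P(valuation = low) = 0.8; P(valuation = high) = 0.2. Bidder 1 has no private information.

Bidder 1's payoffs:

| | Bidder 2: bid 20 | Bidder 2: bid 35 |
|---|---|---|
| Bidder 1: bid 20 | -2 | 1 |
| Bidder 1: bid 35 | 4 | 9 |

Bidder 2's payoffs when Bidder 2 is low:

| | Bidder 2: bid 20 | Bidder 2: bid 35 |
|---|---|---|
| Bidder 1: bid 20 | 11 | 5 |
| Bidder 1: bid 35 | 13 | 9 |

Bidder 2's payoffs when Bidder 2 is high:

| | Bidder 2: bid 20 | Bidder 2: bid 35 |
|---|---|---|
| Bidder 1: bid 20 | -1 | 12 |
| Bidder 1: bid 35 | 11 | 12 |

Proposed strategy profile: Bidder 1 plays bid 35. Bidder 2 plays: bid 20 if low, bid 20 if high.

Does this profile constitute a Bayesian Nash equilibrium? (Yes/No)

No

Bidder 1 plays bid 35: E[bid 35] = 0.8·(4) + 0.2·(4) = 4; E[bid 20] = -2. Best-responding. ✓
Bidder 2 (valuation low), facing bid 35: bid 20 gives 13, bid 35 gives 9. Proposed bid 20 is best. ✓
Bidder 2 (valuation high), facing bid 35: bid 20 gives 11, bid 35 gives 12. Proposed bid 20 is not best — profitable deviation exists. ✗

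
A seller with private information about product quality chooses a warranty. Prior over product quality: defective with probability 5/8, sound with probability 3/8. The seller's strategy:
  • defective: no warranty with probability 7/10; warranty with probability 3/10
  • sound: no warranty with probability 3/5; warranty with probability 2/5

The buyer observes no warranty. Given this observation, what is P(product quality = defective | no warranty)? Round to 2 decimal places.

0.66

P(no warranty) = (5/8)·(7/10) + (3/8)·(3/5) = 53/80
P(defective | no warranty) = ((5/8)·(7/10)) / (53/80) = (7/16) / (53/80) = 35/53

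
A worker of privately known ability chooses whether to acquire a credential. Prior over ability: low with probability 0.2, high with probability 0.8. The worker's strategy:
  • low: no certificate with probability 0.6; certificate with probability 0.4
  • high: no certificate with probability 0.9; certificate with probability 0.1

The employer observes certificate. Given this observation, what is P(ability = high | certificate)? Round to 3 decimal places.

0.500

Apply Bayes' rule using the sender's strategy as the likelihood.
P(certificate) = 0.2·0.4 + 0.8·0.1 = 0.16
P(high | certificate) = (0.8·0.1) / 0.16 = 0.08 / 0.16 = 0.5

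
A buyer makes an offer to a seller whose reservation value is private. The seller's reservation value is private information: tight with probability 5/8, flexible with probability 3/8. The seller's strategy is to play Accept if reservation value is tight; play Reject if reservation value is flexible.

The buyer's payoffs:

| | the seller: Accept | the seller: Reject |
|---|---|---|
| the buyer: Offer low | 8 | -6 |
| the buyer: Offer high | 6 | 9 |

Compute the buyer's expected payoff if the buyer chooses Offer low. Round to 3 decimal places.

2.750

Take the expectation over the seller's reservation value, weighting each type's action by its prior probability.
E[Offer low] = 5/8·8 + 3/8·(-6) = 5 + (-9/4) = 11/4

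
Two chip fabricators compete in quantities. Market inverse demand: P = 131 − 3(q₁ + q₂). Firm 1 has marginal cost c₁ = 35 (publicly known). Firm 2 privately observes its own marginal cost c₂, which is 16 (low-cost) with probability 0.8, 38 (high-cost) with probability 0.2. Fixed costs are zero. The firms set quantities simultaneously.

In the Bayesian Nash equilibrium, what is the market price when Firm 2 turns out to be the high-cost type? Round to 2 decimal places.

Firm 2 with cost c maximizes (131 − 3(q₁+q₂) − c)·q₂, giving q₂(c) = (131 − c − 3q₁)/6.
E[c₂] = 0.8·16 + 0.2·38 = 20.4
Firm 1's FOC against E[q₂] yields q₁ = (131 − 2·35 + E[c₂])/9 = (131 − 70 + 20.4)/9 = 9.04444.
q₂(high-cost) = 10.9778, so P = 131 − 3·(9.04444 + 10.9778) = 70.9333.

70.93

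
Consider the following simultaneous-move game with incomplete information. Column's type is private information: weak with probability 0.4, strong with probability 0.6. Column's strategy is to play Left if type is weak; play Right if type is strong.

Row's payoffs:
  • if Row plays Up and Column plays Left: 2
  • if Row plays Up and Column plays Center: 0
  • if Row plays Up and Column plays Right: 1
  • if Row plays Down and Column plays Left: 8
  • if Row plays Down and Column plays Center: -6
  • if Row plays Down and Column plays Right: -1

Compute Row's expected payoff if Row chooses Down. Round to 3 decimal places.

E[Down] = 0.4·8 + 0.6·(-1) = 3.2 + (-0.6) = 2.6

2.600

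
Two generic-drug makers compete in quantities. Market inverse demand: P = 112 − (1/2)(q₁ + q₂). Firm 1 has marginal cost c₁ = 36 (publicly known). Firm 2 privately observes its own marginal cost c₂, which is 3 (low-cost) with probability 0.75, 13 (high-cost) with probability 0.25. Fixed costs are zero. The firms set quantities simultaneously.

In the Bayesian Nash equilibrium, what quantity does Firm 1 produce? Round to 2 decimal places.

30.33

Each type of Firm 2 best-responds to q₁; Firm 1 best-responds to the expected q₂ over Firm 2's types.
Firm 2 with cost c maximizes (112 − (1/2)(q₁+q₂) − c)·q₂, giving q₂(c) = (112 − c − (1/2)q₁).
E[c₂] = 0.75·3 + 0.25·13 = 5.5
Firm 1's FOC against E[q₂] yields q₁ = (112 − 2·36 + E[c₂])/(3/2) = (112 − 72 + 5.5)/(3/2) = 30.3333.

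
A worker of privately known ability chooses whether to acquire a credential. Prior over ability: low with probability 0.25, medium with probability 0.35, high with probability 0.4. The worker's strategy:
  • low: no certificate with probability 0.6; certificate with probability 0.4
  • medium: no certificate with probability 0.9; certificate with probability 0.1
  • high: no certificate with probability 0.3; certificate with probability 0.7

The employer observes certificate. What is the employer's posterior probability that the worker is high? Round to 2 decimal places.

0.67

P(certificate) = 0.25·0.4 + 0.35·0.1 + 0.4·0.7 = 0.415
P(high | certificate) = (0.4·0.7) / 0.415 = 0.28 / 0.415 = 0.674699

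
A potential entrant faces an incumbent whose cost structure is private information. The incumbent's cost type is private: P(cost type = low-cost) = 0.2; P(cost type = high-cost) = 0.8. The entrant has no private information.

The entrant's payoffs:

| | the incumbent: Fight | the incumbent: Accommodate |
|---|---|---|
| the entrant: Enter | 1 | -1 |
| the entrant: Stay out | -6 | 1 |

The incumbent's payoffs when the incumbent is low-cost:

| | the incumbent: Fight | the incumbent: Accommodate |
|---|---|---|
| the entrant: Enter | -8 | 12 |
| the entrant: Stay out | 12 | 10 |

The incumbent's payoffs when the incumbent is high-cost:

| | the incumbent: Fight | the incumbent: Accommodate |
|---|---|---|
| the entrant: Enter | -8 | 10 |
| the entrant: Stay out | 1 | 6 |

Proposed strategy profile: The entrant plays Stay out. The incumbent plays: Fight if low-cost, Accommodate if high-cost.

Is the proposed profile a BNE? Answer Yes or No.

Yes

A profile is a BNE iff every type of every player is best-responding given beliefs about the other side.
The entrant plays Stay out: E[Stay out] = 0.2·(-6) + 0.8·(1) = -0.4; E[Enter] = -0.6. Best-responding. ✓
The incumbent (cost type low-cost), facing Stay out: Fight gives 12, Accommodate gives 10. Proposed Fight is best. ✓
The incumbent (cost type high-cost), facing Stay out: Fight gives 1, Accommodate gives 6. Proposed Accommodate is best. ✓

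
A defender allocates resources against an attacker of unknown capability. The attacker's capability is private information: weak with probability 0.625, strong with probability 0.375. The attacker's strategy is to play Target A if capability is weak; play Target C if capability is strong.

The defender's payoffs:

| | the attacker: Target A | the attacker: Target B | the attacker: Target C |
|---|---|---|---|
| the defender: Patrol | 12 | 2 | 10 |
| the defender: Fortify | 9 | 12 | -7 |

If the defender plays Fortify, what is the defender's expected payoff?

3

E[Fortify] = 0.625·9 + 0.375·(-7) = 5.625 + (-2.625) = 3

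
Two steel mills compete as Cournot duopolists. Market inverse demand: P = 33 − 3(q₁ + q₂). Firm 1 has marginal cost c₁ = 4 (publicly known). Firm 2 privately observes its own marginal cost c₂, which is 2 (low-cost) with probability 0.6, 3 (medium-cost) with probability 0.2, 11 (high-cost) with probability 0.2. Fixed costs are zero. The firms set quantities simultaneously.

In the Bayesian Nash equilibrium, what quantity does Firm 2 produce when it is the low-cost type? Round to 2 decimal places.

3.56

Type-c best response for Firm 2: q₂(c) = (33 − c)/6 − q₁/2.
Firm 1 maximizes expected profit; its first-order condition is 33 − 6q₁ − 3E[q₂] − 4 = 0.
Substituting E[q₂] and solving: E[c₂] = 4, so q₁ = (33 − 2·4 + 4)/9 = 3.22222.
q₂(low-cost) = (33 − 2 − 3·3.22222)/6 = 3.55556.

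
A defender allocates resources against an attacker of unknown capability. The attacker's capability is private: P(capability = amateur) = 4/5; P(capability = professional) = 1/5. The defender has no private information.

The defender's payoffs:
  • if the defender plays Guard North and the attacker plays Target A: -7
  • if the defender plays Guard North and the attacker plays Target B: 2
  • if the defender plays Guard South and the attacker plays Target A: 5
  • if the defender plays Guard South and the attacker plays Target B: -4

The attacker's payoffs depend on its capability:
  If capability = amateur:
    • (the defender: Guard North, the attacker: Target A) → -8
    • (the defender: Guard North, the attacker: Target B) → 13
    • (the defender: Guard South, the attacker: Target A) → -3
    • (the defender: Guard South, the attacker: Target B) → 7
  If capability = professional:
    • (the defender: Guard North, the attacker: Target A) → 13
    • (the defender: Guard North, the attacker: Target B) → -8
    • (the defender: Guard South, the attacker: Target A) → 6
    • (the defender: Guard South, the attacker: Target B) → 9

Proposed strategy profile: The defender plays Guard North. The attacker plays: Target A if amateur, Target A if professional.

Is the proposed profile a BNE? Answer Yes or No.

No

A profile is a BNE iff every type of every player is best-responding given beliefs about the other side.
The defender plays Guard North: E[Guard North] = 4/5·(-7) + 1/5·(-7) = -7; E[Guard South] = 5. Not best-responding. ✗
The attacker (capability amateur), facing Guard North: Target A gives -8, Target B gives 13. Proposed Target A is not best — profitable deviation exists. ✗
The attacker (capability professional), facing Guard North: Target A gives 13, Target B gives -8. Proposed Target A is best. ✓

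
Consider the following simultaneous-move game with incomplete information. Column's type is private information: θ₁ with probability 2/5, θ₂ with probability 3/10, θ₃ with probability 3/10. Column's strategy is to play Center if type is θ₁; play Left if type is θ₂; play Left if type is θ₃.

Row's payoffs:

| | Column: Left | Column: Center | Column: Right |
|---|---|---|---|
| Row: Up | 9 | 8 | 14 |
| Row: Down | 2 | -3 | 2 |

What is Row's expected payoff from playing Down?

0

Take the expectation over Column's type, weighting each type's action by its prior probability.
E[Down] = 2/5·(-3) + 3/10·2 + 3/10·2 = (-6/5) + 3/5 + 3/5 = 0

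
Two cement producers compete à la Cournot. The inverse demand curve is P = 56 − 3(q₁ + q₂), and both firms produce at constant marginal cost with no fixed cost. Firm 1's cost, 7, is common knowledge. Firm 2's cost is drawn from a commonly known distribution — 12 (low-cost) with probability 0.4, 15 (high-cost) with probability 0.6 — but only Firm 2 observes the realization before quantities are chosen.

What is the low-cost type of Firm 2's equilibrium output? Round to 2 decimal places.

Firm 2 with cost c maximizes (56 − 3(q₁+q₂) − c)·q₂, giving q₂(c) = (56 − c − 3q₁)/6.
E[c₂] = 0.4·12 + 0.6·15 = 13.8
Firm 1's FOC against E[q₂] yields q₁ = (56 − 2·7 + E[c₂])/9 = (56 − 14 + 13.8)/9 = 6.2.
q₂(low-cost) = (56 − 12 − 3·6.2)/6 = 4.23333.

4.23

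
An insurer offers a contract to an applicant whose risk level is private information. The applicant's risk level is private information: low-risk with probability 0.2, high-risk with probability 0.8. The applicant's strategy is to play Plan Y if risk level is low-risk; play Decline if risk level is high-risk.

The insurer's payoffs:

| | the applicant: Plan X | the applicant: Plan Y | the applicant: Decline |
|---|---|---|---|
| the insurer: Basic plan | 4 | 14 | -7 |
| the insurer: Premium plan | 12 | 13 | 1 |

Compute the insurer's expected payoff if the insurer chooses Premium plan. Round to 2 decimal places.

E[Premium plan] = 0.2·13 + 0.8·1 = 2.6 + 0.8 = 3.4

3.40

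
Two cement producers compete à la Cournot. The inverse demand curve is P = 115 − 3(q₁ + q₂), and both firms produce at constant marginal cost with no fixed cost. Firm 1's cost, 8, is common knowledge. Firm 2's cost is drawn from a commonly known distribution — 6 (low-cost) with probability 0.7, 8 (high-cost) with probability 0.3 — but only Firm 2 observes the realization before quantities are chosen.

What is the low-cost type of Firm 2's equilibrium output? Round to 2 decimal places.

12.30

Type-c best response for Firm 2: q₂(c) = (115 − c)/6 − q₁/2.
Firm 1 maximizes expected profit; its first-order condition is 115 − 6q₁ − 3E[q₂] − 8 = 0.
Substituting E[q₂] and solving: E[c₂] = 6.6, so q₁ = (115 − 2·8 + 6.6)/9 = 11.7333.
q₂(low-cost) = (115 − 6 − 3·11.7333)/6 = 12.3.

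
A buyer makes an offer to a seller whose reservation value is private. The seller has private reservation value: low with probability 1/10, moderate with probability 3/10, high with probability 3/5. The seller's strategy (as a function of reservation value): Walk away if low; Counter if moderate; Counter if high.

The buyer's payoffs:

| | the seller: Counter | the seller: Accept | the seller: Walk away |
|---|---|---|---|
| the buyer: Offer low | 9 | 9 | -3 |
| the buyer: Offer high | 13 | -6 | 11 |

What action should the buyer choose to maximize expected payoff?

Compute the buyer's expected payoff for each action, taking the expectation over the seller's type.
E[Offer low] = 1/10·(-3) + 3/10·(9) + 3/5·(9) = 39/5
E[Offer high] = 1/10·(11) + 3/10·(13) + 3/5·(13) = 64/5
Best response: Offer high (64/5 is the largest).

Offer high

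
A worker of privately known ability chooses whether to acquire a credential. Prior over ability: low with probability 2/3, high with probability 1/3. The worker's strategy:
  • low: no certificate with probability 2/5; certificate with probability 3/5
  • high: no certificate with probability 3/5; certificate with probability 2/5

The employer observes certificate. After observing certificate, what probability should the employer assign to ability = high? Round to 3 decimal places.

P(certificate) = (2/3)·(3/5) + (1/3)·(2/5) = 8/15
P(high | certificate) = ((1/3)·(2/5)) / (8/15) = (2/15) / (8/15) = 1/4

0.250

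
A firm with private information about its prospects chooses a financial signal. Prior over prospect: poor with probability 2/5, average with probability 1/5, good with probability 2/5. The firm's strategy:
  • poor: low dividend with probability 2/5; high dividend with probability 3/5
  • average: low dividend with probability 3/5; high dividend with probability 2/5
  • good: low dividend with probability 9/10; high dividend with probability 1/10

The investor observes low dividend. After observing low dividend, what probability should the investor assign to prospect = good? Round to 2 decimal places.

0.56

P(low dividend) = (2/5)·(2/5) + (1/5)·(3/5) + (2/5)·(9/10) = 16/25
P(good | low dividend) = ((2/5)·(9/10)) / (16/25) = (9/25) / (16/25) = 9/16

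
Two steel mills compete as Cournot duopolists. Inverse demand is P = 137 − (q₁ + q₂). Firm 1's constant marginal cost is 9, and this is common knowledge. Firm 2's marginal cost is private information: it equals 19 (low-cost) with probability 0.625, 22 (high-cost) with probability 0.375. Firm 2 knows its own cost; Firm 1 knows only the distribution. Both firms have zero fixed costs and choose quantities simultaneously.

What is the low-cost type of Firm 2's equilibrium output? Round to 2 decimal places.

Firm 2 with cost c maximizes (137 − (q₁+q₂) − c)·q₂, giving q₂(c) = (137 − c − q₁)/2.
E[c₂] = 0.625·19 + 0.375·22 = 20.125
Firm 1's FOC against E[q₂] yields q₁ = (137 − 2·9 + E[c₂])/3 = (137 − 18 + 20.125)/3 = 46.375.
q₂(low-cost) = (137 − 19 − 46.375)/2 = 35.8125.

35.81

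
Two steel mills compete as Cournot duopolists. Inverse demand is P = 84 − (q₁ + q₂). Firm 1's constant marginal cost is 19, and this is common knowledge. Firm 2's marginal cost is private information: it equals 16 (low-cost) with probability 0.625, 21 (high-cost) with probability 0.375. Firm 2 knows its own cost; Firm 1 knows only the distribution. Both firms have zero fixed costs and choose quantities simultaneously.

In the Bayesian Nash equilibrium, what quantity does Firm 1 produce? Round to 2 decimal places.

21.29

Firm 2 with cost c maximizes (84 − (q₁+q₂) − c)·q₂, giving q₂(c) = (84 − c − q₁)/2.
E[c₂] = 0.625·16 + 0.375·21 = 17.875
Firm 1's FOC against E[q₂] yields q₁ = (84 − 2·19 + E[c₂])/3 = (84 − 38 + 17.875)/3 = 21.2917.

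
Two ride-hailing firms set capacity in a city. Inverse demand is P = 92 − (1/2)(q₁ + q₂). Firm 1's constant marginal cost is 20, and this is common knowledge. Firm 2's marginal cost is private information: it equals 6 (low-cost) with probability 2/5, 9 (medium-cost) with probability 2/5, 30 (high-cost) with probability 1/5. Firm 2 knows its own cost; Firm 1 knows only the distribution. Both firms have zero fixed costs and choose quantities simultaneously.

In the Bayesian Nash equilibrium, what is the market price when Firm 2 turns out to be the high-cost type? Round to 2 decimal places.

50.33

Firm 2 with cost c maximizes (92 − (1/2)(q₁+q₂) − c)·q₂, giving q₂(c) = (92 − c − (1/2)q₁).
E[c₂] = 2/5·6 + 2/5·9 + 1/5·30 = 12
Firm 1's FOC against E[q₂] yields q₁ = (92 − 2·20 + E[c₂])/(3/2) = (92 − 40 + 12)/(3/2) = 42.6667.
q₂(high-cost) = 40.6667, so P = 92 − (1/2)·(42.6667 + 40.6667) = 50.3333.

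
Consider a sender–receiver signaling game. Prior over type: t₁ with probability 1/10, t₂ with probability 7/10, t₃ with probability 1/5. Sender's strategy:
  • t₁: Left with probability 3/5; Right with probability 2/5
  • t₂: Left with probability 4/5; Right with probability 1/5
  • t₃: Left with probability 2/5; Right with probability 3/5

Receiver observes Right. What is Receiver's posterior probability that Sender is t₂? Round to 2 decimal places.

Apply Bayes' rule using the sender's strategy as the likelihood.
P(Right) = (1/10)·(2/5) + (7/10)·(1/5) + (1/5)·(3/5) = 3/10
P(t₂ | Right) = ((7/10)·(1/5)) / (3/10) = (7/50) / (3/10) = 7/15

0.47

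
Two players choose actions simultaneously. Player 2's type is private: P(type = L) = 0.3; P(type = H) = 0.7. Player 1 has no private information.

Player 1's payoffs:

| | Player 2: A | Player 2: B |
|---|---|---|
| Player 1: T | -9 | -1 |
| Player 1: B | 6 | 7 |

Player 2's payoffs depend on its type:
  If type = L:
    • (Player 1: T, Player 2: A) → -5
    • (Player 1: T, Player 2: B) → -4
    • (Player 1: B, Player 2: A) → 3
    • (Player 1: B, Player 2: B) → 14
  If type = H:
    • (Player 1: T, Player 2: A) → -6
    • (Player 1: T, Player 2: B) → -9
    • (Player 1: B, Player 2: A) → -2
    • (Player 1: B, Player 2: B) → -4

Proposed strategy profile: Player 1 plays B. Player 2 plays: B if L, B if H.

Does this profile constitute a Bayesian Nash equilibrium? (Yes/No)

No

Player 1 plays B: E[B] = 0.3·(7) + 0.7·(7) = 7; E[T] = -1. Best-responding. ✓
Player 2 (type L), facing B: A gives 3, B gives 14. Proposed B is best. ✓
Player 2 (type H), facing B: A gives -2, B gives -4. Proposed B is not best — profitable deviation exists. ✗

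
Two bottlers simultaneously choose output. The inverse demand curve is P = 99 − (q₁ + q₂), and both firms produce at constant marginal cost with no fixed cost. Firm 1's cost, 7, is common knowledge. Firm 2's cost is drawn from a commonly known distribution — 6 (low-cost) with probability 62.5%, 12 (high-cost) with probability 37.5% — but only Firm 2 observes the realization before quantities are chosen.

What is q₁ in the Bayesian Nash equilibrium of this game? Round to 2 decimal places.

31.08

Type-c best response for Firm 2: q₂(c) = (99 − c)/2 − q₁/2.
Firm 1 maximizes expected profit; its first-order condition is 99 − 2q₁ − E[q₂] − 7 = 0.
Substituting E[q₂] and solving: E[c₂] = 8.25, so q₁ = (99 − 2·7 + 8.25)/3 = 31.0833.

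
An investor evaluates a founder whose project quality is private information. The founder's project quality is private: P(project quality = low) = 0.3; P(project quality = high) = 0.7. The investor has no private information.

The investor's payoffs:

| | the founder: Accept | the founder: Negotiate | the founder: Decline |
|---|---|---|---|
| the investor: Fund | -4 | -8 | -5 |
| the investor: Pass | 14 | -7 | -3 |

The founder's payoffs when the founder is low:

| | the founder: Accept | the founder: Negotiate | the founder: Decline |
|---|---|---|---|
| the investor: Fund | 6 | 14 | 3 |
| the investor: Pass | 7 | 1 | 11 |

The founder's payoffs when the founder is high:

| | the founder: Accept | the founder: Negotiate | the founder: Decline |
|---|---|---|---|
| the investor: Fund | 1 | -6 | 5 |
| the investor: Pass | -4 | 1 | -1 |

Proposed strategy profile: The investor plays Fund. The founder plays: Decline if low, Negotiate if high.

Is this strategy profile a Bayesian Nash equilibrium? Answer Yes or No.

The investor plays Fund: E[Fund] = 0.3·(-5) + 0.7·(-8) = -7.1; E[Pass] = -5.8. Not best-responding. ✗
The founder (project quality low), facing Fund: Accept gives 6, Negotiate gives 14, Decline gives 3. Proposed Decline is not best — profitable deviation exists. ✗
The founder (project quality high), facing Fund: Accept gives 1, Negotiate gives -6, Decline gives 5. Proposed Negotiate is not best — profitable deviation exists. ✗

No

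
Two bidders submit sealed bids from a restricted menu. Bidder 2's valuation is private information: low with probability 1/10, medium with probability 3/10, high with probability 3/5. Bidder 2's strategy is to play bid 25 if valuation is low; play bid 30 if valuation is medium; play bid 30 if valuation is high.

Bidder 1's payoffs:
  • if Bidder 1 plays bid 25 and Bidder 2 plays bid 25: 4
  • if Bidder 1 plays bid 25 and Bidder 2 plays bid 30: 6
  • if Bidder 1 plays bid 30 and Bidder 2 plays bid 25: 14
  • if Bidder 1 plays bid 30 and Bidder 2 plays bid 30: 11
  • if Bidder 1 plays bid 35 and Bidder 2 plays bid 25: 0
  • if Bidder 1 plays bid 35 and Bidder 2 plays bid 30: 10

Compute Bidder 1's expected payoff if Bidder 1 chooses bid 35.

9

Take the expectation over Bidder 2's valuation, weighting each type's action by its prior probability.
E[bid 35] = 1/10·0 + 3/10·10 + 3/5·10 = 0 + 3 + 6 = 9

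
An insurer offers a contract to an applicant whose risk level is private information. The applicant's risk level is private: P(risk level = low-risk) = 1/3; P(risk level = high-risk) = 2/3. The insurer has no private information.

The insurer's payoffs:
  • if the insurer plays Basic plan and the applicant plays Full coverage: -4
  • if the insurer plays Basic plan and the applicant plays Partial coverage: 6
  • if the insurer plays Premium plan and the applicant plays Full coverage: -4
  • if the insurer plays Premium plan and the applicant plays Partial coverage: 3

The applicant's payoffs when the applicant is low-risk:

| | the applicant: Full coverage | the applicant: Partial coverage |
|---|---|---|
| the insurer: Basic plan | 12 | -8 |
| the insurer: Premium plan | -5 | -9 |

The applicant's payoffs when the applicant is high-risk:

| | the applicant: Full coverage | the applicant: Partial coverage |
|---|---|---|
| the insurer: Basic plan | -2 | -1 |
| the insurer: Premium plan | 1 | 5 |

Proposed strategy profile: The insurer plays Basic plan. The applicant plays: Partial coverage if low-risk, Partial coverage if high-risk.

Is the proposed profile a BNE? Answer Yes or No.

The insurer plays Basic plan: E[Basic plan] = 1/3·(6) + 2/3·(6) = 6; E[Premium plan] = 3. Best-responding. ✓
The applicant (risk level low-risk), facing Basic plan: Full coverage gives 12, Partial coverage gives -8. Proposed Partial coverage is not best — profitable deviation exists. ✗
The applicant (risk level high-risk), facing Basic plan: Full coverage gives -2, Partial coverage gives -1. Proposed Partial coverage is best. ✓

No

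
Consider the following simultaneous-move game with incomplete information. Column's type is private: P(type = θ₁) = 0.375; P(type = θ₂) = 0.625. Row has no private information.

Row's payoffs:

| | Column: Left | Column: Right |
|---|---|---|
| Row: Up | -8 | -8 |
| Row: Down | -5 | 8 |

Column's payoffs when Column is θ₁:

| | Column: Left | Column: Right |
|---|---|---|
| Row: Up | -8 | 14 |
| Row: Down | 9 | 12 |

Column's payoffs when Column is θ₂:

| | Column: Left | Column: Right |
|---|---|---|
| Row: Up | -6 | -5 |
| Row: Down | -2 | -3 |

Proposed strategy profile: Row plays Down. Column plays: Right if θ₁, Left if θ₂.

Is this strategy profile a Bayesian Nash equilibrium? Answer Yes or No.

Yes

A profile is a BNE iff every type of every player is best-responding given beliefs about the other side.
Row plays Down: E[Down] = 0.375·(8) + 0.625·(-5) = -0.125; E[Up] = -8. Best-responding. ✓
Column (type θ₁), facing Down: Left gives 9, Right gives 12. Proposed Right is best. ✓
Column (type θ₂), facing Down: Left gives -2, Right gives -3. Proposed Left is best. ✓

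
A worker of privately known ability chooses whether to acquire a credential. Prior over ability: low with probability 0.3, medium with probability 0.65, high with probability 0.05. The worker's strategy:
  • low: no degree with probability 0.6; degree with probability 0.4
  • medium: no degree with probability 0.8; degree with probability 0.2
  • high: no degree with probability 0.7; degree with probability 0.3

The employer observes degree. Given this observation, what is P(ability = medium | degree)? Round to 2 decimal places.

Apply Bayes' rule using the sender's strategy as the likelihood.
P(degree) = 0.3·0.4 + 0.65·0.2 + 0.05·0.3 = 0.265
P(medium | degree) = (0.65·0.2) / 0.265 = 0.13 / 0.265 = 0.490566

0.49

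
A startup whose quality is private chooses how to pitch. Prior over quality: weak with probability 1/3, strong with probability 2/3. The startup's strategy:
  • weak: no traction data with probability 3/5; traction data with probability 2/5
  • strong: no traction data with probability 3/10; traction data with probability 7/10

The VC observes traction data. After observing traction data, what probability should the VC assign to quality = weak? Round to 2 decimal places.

Apply Bayes' rule using the sender's strategy as the likelihood.
P(traction data) = (1/3)·(2/5) + (2/3)·(7/10) = 3/5
P(weak | traction data) = ((1/3)·(2/5)) / (3/5) = (2/15) / (3/5) = 2/9

0.22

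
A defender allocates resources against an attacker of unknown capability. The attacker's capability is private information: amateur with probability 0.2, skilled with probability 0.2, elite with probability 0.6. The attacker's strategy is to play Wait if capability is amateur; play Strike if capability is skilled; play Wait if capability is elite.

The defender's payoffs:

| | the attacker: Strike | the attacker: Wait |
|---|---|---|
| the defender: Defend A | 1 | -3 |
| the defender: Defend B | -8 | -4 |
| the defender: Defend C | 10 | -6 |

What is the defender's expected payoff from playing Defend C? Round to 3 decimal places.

-2.800

Take the expectation over the attacker's capability, weighting each type's action by its prior probability.
E[Defend C] = 0.2·(-6) + 0.2·10 + 0.6·(-6) = (-1.2) + 2 + (-3.6) = -2.8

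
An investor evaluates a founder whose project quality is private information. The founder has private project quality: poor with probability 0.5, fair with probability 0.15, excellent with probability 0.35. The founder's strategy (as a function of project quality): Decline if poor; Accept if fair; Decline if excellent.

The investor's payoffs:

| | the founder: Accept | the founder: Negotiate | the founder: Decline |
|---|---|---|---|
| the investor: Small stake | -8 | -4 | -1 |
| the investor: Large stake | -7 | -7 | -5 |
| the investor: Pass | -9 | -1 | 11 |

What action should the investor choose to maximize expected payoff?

Pass

Compute the investor's expected payoff for each action, taking the expectation over the founder's type.
E[Small stake] = 0.5·(-1) + 0.15·(-8) + 0.35·(-1) = -2.05
E[Large stake] = 0.5·(-5) + 0.15·(-7) + 0.35·(-5) = -5.3
E[Pass] = 0.5·(11) + 0.15·(-9) + 0.35·(11) = 8
Best response: Pass (8 is the largest).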